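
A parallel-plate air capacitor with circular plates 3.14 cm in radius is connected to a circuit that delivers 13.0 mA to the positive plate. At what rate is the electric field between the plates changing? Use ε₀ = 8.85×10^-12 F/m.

The displacement current between the plates equals the conduction current, I_d = 13.0 mA.
Since I_d = ε₀ A dE/dt, dE/dt = I_d/(ε₀A) = (0.0130)/((8.85×10^-12)(3.097×10^-3)) = 4.74×10^11 V/(m·s).

4.74×10^11 V/(m·s)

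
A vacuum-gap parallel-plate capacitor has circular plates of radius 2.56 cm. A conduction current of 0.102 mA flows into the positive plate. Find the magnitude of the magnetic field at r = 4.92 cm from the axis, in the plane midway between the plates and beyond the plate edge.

4.15×10^-10 T

By continuity the displacement current in the gap matches the conduction current: I_d = 1.02×10^-4 A.
Outside the plates the loop encloses all of I_d, so B·2πr = μ₀ I_d and B = 4.15×10^-10 T.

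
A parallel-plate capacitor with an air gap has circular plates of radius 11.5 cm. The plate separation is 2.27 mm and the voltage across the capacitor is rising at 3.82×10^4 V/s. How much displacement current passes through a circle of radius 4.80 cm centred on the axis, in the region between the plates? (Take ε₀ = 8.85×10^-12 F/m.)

dE/dt = (dV/dt)/d = 1.683×10^7 V/(m·s); I_d = ε₀(πR²)(dE/dt) = (8.85×10^-12)(0.04155)(1.683×10^7) = 6.189×10^-6 A.
Since J_d is uniform, the enclosed fraction is (r/R)² = 0.1742, giving I_d,enc = 1.08×10^-6 A.

1.08×10^-6 A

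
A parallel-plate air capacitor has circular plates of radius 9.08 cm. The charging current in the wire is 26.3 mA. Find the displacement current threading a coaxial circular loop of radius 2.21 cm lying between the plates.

1.56×10^-3 A

By continuity the displacement current in the gap matches the conduction current: I_d = 0.0263 A.
The field is uniform, so I_d,enc = I_d (r/R)² = (0.0263)(2.21/9.08)² = 1.56×10^-3 A.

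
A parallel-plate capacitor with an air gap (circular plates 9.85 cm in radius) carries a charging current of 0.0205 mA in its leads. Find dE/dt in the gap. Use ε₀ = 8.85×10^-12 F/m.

The displacement current between the plates equals the conduction current, I_d = 0.0205 mA.
Inverting I_d = ε₀ A dE/dt gives dE/dt = 2.05×10^-5 / (8.85×10^-12 · 0.03048) = 7.60×10^7 V/(m·s).

7.60×10^7 V/(m·s)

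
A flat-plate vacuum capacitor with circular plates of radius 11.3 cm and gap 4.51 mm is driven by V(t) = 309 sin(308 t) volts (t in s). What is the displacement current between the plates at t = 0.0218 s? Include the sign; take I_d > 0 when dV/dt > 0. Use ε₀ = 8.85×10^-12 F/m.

6.81×10^-6 A

dV/dt = (309)(308)·cos(6.7144) = 8.646×10^4 V/s.
I_d = C dV/dt with C = ε₀A/d = (8.85×10^-12)(0.04011)/(4.51×10^-3) = 7.871×10^-11 F, so I_d = (7.871×10^-11)(8.646×10^4) = 6.81×10^-6 A.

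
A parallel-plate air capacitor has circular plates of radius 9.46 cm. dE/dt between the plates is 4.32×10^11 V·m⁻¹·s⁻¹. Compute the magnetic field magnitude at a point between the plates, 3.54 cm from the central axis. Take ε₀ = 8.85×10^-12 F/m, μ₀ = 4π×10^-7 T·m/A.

I_d = ε₀ dΦ_E/dt = ε₀ πR² (dE/dt) = (8.85×10^-12)(0.02811)(4.32×10^11) = 0.1075 A through the full plate area.
An Ampèrian loop of radius r encloses a fraction (r/R)² of I_d. Then B·2πr = μ₀ I_d (r/R)², giving B = μ₀ I_d r/(2πR²) = 8.50×10^-8 T.

8.50×10^-8 T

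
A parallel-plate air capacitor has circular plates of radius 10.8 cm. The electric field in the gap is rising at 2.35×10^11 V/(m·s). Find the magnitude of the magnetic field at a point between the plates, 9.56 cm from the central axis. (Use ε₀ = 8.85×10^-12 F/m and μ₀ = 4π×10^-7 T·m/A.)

1.25×10^-7 T

Total displacement current: I_d = ε₀(πR²)(dE/dt) = (8.85×10^-12)(0.03664)(2.35×10^11) = 0.07620 A.
∮B·dl = μ₀ I_d,enc with I_d,enc = I_d r²/R² = 0.05971 A; so B = μ₀ I_d,enc/(2πr) = 1.25×10^-7 T.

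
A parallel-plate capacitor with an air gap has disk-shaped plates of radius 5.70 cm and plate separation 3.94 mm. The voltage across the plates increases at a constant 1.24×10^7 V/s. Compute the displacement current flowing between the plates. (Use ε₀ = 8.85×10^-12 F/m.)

2.84×10^-4 A

The displacement current equals the charging current C dV/dt. With C = ε₀A/d = (8.85×10^-12)(0.01021)/(3.94×10^-3) = 2.293×10^-11 F, I_d = (2.293×10^-11)(1.24×10^7) = 2.84×10^-4 A.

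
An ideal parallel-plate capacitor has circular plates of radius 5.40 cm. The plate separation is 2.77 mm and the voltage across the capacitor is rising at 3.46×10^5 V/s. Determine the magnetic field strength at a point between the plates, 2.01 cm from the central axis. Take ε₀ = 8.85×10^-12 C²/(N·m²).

1.40×10^-11 T

dE/dt = (dV/dt)/d = 1.249×10^8 V/(m·s); I_d = ε₀(πR²)(dE/dt) = (8.85×10^-12)(9.161×10^-3)(1.249×10^8) = 1.013×10^-5 A.
For r < R the Ampère–Maxwell law gives B(2πr) = μ₀ I_d (r²/R²), so B = μ₀ I_d r/(2πR²) = (4π×10^-7)(1.013×10^-5)(0.0201)/(2π·0.0540²) = 1.40×10^-11 T.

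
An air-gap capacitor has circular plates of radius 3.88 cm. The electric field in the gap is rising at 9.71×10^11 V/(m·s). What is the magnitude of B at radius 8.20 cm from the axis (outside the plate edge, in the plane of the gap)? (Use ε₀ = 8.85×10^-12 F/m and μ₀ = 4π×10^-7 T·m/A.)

9.91×10^-8 T

Total displacement current: I_d = ε₀(πR²)(dE/dt) = (8.85×10^-12)(4.729×10^-3)(9.71×10^11) = 0.04064 A.
For r ≥ R the full I_d is enclosed: B = μ₀ I_d/(2πr) = (4π×10^-7)(0.04064)/(2π·0.0820) = 9.91×10^-8 T.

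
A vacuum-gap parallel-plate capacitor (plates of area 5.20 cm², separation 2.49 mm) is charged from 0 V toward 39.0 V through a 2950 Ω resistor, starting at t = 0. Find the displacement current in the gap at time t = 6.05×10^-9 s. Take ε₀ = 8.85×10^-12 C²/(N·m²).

With C = ε₀A/d = (8.85×10^-12)(5.20×10^-4)/(2.49×10^-3) = 1.848×10^-12 F, the time constant is τ = RC = 5.452×10^-9 s, so t/τ = 1.110 and e^(−t/τ) = 0.3296.
I_d = I_cond = (V₀/R) e^(−t/τ) = (0.01322)(0.3296) = 4.36×10^-3 A.

4.36×10^-3 A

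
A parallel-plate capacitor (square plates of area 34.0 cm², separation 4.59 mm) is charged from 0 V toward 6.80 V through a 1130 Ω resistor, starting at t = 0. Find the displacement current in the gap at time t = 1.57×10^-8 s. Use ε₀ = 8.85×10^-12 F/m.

With C = ε₀A/d = (8.85×10^-12)(3.40×10^-3)/(4.59×10^-3) = 6.556×10^-12 F, the time constant is τ = RC = 7.408×10^-9 s, so t/τ = 2.119 and e^(−t/τ) = 0.1202.
I_d = I_cond = (V₀/R) e^(−t/τ) = (6.018×10^-3)(0.1202) = 7.23×10^-4 A.

7.23×10^-4 A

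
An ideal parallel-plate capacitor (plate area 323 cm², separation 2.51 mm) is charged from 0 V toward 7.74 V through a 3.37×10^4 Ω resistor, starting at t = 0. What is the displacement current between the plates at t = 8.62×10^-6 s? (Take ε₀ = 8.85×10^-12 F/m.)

C = ε₀A/d = (8.85×10^-12)(0.0323)/(2.51×10^-3) = 1.139×10^-10 F, so τ = RC = 3.838×10^-6 s.
The conduction current is I(t) = (V₀/R) e^(−t/τ), and the displacement current between the plates equals it.
t/τ = 2.246; I_d = (7.74/3.37×10^4) · e^(−2.246) = (2.297×10^-4)(0.1058) = 2.43×10^-5 A.

2.43×10^-5 A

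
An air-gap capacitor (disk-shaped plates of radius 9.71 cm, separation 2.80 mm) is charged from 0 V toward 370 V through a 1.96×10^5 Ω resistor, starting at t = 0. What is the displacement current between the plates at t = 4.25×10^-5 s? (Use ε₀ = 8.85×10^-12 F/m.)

C = ε₀A/d = (8.85×10^-12)(0.02962)/(2.80×10^-3) = 9.362×10^-11 F, so τ = RC = 1.835×10^-5 s.
The conduction current is I(t) = (V₀/R) e^(−t/τ), and the displacement current between the plates equals it.
t/τ = 2.316; I_d = (370/1.96×10^5) · e^(−2.316) = (1.888×10^-3)(0.09867) = 1.86×10^-4 A.

1.86×10^-4 A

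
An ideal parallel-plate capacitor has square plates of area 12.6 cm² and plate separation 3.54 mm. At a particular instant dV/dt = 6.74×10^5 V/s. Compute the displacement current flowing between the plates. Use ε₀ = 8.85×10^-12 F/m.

E = V/d so dE/dt = (dV/dt)/d = 1.904×10^8 V/(m·s), and I_d = ε₀ A dE/dt = (8.85×10^-12)(1.26×10^-3)(1.904×10^8) = 2.12×10^-6 A.

2.12×10^-6 A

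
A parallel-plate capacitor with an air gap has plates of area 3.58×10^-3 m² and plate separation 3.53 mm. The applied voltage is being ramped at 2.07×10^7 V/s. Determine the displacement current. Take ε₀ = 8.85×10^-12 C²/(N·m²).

1.86×10^-4 A

The displacement current equals the charging current C dV/dt. With C = ε₀A/d = (8.85×10^-12)(3.58×10^-3)/(3.53×10^-3) = 8.975×10^-12 F, I_d = (8.975×10^-12)(2.07×10^7) = 1.86×10^-4 A.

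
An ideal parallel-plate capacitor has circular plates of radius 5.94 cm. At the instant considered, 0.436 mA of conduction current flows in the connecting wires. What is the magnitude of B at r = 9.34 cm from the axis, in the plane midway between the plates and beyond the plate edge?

9.34×10^-10 T

By continuity the displacement current in the gap matches the conduction current: I_d = 4.36×10^-4 A.
Outside the plates the loop encloses all of I_d, so B·2πr = μ₀ I_d and B = 9.34×10^-10 T.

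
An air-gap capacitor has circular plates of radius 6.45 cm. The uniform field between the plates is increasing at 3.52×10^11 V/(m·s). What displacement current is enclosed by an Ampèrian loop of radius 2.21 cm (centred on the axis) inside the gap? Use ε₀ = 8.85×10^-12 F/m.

I_d = ε₀ dΦ_E/dt = ε₀ πR² (dE/dt) = (8.85×10^-12)(0.01307)(3.52×10^11) = 0.04072 A through the full plate area.
Through an area πr² the displacement current is I_d·(πr²/πR²) = I_d (r/R)² = 4.78×10^-3 A.

4.78×10^-3 A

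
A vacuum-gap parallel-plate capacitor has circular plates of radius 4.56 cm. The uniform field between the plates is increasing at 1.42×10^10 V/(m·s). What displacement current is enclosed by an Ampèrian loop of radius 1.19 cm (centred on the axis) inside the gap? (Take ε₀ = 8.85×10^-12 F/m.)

5.59×10^-5 A

Through the whole plate area (πR² = 6.533×10^-3 m²), I_d = ε₀ πR² dE/dt = 8.210×10^-4 A.
Through an area πr² the displacement current is I_d·(πr²/πR²) = I_d (r/R)² = 5.59×10^-5 A.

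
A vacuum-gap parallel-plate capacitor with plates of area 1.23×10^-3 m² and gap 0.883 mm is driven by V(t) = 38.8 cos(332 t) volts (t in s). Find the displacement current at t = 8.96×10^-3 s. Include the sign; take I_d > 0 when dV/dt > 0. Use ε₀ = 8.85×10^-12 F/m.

dE/dt = (V₀ω/d)·−sin(ωt) with ωt = 2.97472 rad: (38.8)(332)(-0.1661)/(8.83×10^-4) = -2.423×10^6 V/(m·s).
I_d = ε₀ A dE/dt = (8.85×10^-12)(1.23×10^-3)(-2.423×10^6) = -2.64×10^-8 A.

-2.64×10^-8 A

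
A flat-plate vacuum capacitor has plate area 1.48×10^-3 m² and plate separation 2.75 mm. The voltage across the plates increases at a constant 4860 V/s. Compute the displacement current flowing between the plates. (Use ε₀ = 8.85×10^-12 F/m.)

2.31×10^-8 A

E = V/d so dE/dt = (dV/dt)/d = 1.767×10^6 V/(m·s), and I_d = ε₀ A dE/dt = (8.85×10^-12)(1.48×10^-3)(1.767×10^6) = 2.31×10^-8 A.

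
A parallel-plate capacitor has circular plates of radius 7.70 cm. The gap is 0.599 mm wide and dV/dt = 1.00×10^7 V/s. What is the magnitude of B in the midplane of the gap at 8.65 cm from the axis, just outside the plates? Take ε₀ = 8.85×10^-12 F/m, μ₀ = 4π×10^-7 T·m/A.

6.36×10^-9 T

dE/dt = (dV/dt)/d = 1.669×10^10 V/(m·s); I_d = ε₀(πR²)(dE/dt) = (8.85×10^-12)(0.01863)(1.669×10^10) = 2.752×10^-3 A.
Outside the plates the loop encloses all of I_d, so B·2πr = μ₀ I_d and B = 6.36×10^-9 T.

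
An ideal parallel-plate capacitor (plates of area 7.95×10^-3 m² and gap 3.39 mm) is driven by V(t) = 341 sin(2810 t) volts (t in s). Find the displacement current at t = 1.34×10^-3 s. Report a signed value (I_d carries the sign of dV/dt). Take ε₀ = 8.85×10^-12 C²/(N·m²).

-1.61×10^-5 A

C = ε₀A/d = (8.85×10^-12)(7.95×10^-3)/(3.39×10^-3) = 2.075×10^-11 F. dV/dt = V₀ω·cos(ωt); at ωt = 3.7654 rad this factor is -0.8117.
I_d = C dV/dt = (2.075×10^-11)(341)(2810)(-0.8117) = -1.61×10^-5 A.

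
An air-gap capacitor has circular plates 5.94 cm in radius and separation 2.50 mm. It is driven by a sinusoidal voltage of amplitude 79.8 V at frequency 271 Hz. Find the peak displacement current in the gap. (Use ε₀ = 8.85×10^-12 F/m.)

The displacement current equals the conduction current C dV/dt, which peaks at C V₀ ω.
With C = ε₀A/d = (8.85×10^-12)(0.01108)/(2.50×10^-3) = 3.922×10^-11 F and ω = 2πf = 1703 rad/s, I_d,max = (3.922×10^-11)(79.8)(1703) = 5.33×10^-6 A.

5.33×10^-6 A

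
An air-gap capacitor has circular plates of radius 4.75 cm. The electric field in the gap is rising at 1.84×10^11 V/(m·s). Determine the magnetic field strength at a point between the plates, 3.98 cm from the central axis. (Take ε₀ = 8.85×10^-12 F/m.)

4.07×10^-8 T

Total displacement current: I_d = ε₀(πR²)(dE/dt) = (8.85×10^-12)(7.088×10^-3)(1.84×10^11) = 0.01154 A.
For r < R the Ampère–Maxwell law gives B(2πr) = μ₀ I_d (r²/R²), so B = μ₀ I_d r/(2πR²) = (4π×10^-7)(0.01154)(0.0398)/(2π·0.0475²) = 4.07×10^-8 T.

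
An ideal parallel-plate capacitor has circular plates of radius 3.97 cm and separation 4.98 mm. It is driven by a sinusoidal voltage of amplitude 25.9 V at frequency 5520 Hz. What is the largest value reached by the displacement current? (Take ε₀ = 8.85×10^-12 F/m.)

7.90×10^-6 A

The displacement current equals the conduction current C dV/dt, which peaks at C V₀ ω.
With C = ε₀A/d = (8.85×10^-12)(4.951×10^-3)/(4.98×10^-3) = 8.798×10^-12 F and ω = 2πf = 3.468×10^4 rad/s, I_d,max = (8.798×10^-12)(25.9)(3.468×10^4) = 7.90×10^-6 A.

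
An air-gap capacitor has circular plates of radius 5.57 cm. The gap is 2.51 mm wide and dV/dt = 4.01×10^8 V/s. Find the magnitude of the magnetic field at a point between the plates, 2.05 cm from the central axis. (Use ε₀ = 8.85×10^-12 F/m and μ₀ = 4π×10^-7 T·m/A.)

With E = V/d, dE/dt = 1.598×10^11 V/(m·s) and πR² = 9.747×10^-3 m², giving I_d = ε₀ πR² dE/dt = 0.01378 A.
∮B·dl = μ₀ I_d,enc with I_d,enc = I_d r²/R² = 1.867×10^-3 A; so B = μ₀ I_d,enc/(2πr) = 1.82×10^-8 T.

1.82×10^-8 T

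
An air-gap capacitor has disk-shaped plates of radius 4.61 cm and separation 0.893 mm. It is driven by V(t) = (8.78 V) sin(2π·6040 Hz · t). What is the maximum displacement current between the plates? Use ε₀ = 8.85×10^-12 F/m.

The displacement current equals the conduction current C dV/dt, which peaks at C V₀ ω.
With C = ε₀A/d = (8.85×10^-12)(6.677×10^-3)/(8.93×10^-4) = 6.617×10^-11 F and ω = 2πf = 3.795×10^4 rad/s, I_d,max = (6.617×10^-11)(8.78)(3.795×10^4) = 2.20×10^-5 A.

2.20×10^-5 A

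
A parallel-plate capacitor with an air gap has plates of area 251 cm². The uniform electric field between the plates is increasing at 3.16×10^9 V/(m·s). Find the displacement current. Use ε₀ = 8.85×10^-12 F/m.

I_d = ε₀ A (dE/dt) = (8.85×10^-12)(0.0251 m²)(3.16×10^9) = 7.02×10^-4 A.

7.02×10^-4 A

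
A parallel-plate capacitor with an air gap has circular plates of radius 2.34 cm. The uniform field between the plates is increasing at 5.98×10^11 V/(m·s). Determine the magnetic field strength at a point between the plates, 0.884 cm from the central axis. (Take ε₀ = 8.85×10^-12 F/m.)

Through the whole plate area (πR² = 1.720×10^-3 m²), I_d = ε₀ πR² dE/dt = 9.103×10^-3 A.
An Ampèrian loop of radius r encloses a fraction (r/R)² of I_d. Then B·2πr = μ₀ I_d (r/R)², giving B = μ₀ I_d r/(2πR²) = 2.94×10^-8 T.

2.94×10^-8 T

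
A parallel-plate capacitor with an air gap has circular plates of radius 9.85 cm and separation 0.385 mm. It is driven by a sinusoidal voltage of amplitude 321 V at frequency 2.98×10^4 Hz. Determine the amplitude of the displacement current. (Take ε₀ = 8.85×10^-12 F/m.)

0.0421 A

The displacement current equals the conduction current C dV/dt, which peaks at C V₀ ω.
With C = ε₀A/d = (8.85×10^-12)(0.03048)/(3.85×10^-4) = 7.006×10^-10 F and ω = 2πf = 1.872×10^5 rad/s, I_d,max = (7.006×10^-10)(321)(1.872×10^5) = 0.0421 A.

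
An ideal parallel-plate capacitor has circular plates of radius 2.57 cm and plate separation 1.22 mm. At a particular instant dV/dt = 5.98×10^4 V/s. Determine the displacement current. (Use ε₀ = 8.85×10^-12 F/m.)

9.00×10^-7 A

The field between the plates is E = V/d, so dE/dt = (5.98×10^4)/(1.22×10^-3 m) = 4.902×10^7 V/(m·s).
I_d = ε₀ A (dE/dt) = (8.85×10^-12)(2.075×10^-3)(4.902×10^7) = 9.00×10^-7 A.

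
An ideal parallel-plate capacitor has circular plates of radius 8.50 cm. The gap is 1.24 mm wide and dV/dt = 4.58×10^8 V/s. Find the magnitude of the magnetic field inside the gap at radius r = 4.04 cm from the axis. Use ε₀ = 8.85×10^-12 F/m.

8.30×10^-8 T

I_d = C dV/dt with C = ε₀πR²/d = 1.620×10^-10 F, so I_d = (1.620×10^-10)(4.58×10^8) = 0.07420 A.
∮B·dl = μ₀ I_d,enc with I_d,enc = I_d r²/R² = 0.01676 A; so B = μ₀ I_d,enc/(2πr) = 8.30×10^-8 T.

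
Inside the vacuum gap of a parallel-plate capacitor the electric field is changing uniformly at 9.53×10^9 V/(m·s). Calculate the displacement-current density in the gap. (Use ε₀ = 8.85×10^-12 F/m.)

0.0843 A/m²

J_d = ε₀ dE/dt = (8.85×10^-12)(9.53×10^9) = 0.0843 A/m².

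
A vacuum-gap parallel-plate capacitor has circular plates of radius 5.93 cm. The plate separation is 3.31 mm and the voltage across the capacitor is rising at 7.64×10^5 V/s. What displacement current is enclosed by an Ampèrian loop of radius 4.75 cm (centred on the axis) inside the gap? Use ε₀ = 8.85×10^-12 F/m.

1.45×10^-5 A

I_d = C dV/dt with C = ε₀πR²/d = 2.954×10^-11 F, so I_d = (2.954×10^-11)(7.64×10^5) = 2.257×10^-5 A.
The field is uniform, so I_d,enc = I_d (r/R)² = (2.257×10^-5)(4.75/5.93)² = 1.45×10^-5 A.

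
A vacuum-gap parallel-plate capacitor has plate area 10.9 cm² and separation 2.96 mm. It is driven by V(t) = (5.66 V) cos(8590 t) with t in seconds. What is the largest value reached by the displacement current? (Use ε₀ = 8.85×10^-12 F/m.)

1.58×10^-7 A

C = ε₀A/d = (8.85×10^-12)(1.09×10^-3)/(2.96×10^-3) = 3.259×10^-12 F; ω = 8590 rad/s.
I_d = C dV/dt, so |I_d|_max = C V₀ ω = (3.259×10^-12)(5.66)(8590) = 1.58×10^-7 A.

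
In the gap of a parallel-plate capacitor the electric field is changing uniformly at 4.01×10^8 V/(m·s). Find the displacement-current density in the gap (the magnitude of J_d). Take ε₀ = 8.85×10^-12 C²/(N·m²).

J_d = ε₀ dE/dt = (8.85×10^-12)(4.01×10^8) = 3.55×10^-3 A/m².

3.55×10^-3 A/m²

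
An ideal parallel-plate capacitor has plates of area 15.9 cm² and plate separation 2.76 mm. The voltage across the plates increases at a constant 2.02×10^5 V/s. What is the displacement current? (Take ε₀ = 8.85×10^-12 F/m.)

1.03×10^-6 A

C = ε₀A/d = (8.85×10^-12)(1.59×10^-3)/(2.76×10^-3) = 5.098×10^-12 F.
I_d = C dV/dt = (5.098×10^-12)(2.02×10^5) = 1.03×10^-6 A.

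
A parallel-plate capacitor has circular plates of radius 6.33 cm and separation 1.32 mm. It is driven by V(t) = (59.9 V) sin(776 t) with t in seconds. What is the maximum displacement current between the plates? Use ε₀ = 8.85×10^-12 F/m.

3.92×10^-6 A

(dE/dt)_max = V₀ω/d = 3.521×10^7 V/(m·s); ω = 776 rad/s.
I_d,max = ε₀ A (dE/dt)_max = (8.85×10^-12)(0.01259)(3.521×10^7) = 3.92×10^-6 A.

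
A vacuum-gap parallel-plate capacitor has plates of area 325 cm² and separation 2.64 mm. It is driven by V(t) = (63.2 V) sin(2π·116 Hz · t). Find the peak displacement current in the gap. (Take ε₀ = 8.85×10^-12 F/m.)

The displacement current equals the conduction current C dV/dt, which peaks at C V₀ ω.
With C = ε₀A/d = (8.85×10^-12)(0.0325)/(2.64×10^-3) = 1.089×10^-10 F and ω = 2πf = 728.8 rad/s, I_d,max = (1.089×10^-10)(63.2)(728.8) = 5.02×10^-6 A.

5.02×10^-6 A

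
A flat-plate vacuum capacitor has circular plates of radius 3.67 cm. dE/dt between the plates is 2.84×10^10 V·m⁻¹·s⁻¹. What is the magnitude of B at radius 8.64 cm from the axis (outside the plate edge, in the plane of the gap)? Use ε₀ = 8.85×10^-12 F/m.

2.46×10^-9 T

Through the whole plate area (πR² = 4.231×10^-3 m²), I_d = ε₀ πR² dE/dt = 1.063×10^-3 A.
Outside the plates the loop encloses all of I_d, so B·2πr = μ₀ I_d and B = 2.46×10^-9 T.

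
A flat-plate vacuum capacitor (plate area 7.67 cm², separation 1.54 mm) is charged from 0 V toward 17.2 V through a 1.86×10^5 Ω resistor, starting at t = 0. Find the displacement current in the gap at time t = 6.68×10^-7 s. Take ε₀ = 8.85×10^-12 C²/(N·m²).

4.09×10^-5 A

C = ε₀A/d = (8.85×10^-12)(7.67×10^-4)/(1.54×10^-3) = 4.408×10^-12 F and τ = RC = 8.199×10^-7 s. I_d in the gap equals the RC charging current.
I_d(t) = (V₀/R) e^(−t/τ) = 9.247×10^-5 · e^(−0.8147) = 4.09×10^-5 A.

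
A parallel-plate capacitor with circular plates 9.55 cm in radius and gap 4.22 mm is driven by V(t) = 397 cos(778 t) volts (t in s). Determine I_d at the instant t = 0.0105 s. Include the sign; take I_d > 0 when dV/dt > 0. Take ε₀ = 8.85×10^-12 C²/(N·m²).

dV/dt = (397)(778)·−sin(8.169) = -2.937×10^5 V/s.
I_d = C dV/dt with C = ε₀A/d = (8.85×10^-12)(0.02865)/(4.22×10^-3) = 6.008×10^-11 F, so I_d = (6.008×10^-11)(-2.937×10^5) = -1.76×10^-5 A.

-1.76×10^-5 A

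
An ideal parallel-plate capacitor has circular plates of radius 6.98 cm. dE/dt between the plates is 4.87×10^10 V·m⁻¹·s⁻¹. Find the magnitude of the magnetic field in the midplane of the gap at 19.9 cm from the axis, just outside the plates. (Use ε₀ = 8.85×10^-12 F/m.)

I_d = ε₀ dΦ_E/dt = ε₀ πR² (dE/dt) = (8.85×10^-12)(0.01531)(4.87×10^10) = 6.599×10^-3 A through the full plate area.
Outside the plates the loop encloses all of I_d, so B·2πr = μ₀ I_d and B = 6.63×10^-9 T.

6.63×10^-9 T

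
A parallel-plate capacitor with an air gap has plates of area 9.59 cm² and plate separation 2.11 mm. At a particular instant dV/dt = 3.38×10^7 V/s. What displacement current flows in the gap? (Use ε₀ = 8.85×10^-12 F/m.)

1.36×10^-4 A

E = V/d so dE/dt = (dV/dt)/d = 1.602×10^10 V/(m·s), and I_d = ε₀ A dE/dt = (8.85×10^-12)(9.59×10^-4)(1.602×10^10) = 1.36×10^-4 A.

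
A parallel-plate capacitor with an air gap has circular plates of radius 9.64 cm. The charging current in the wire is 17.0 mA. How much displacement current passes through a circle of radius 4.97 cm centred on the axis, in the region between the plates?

4.52×10^-3 A

No conduction current crosses the gap, so I_d there equals the 0.0170 A in the leads.
Since J_d is uniform, the enclosed fraction is (r/R)² = 0.2658, giving I_d,enc = 4.52×10^-3 A.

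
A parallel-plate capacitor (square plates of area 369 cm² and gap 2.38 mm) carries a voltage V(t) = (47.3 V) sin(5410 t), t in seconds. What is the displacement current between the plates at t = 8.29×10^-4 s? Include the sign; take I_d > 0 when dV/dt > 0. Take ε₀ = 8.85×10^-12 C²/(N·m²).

dE/dt = (V₀ω/d)·cos(ωt) with ωt = 4.48489 rad: (47.3)(5410)(-0.2255)/(2.38×10^-3) = -2.425×10^7 V/(m·s).
I_d = ε₀ A dE/dt = (8.85×10^-12)(0.0369)(-2.425×10^7) = -7.92×10^-6 A.

-7.92×10^-6 A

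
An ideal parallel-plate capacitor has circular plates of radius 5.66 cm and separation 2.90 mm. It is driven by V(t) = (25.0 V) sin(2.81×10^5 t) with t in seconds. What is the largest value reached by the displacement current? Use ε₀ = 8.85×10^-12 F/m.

2.16×10^-4 A

The displacement current equals the conduction current C dV/dt, which peaks at C V₀ ω.
With C = ε₀A/d = (8.85×10^-12)(0.01006)/(2.90×10^-3) = 3.070×10^-11 F and ω = 2.81×10^5 rad/s, I_d,max = (3.070×10^-11)(25.0)(2.81×10^5) = 2.16×10^-4 A.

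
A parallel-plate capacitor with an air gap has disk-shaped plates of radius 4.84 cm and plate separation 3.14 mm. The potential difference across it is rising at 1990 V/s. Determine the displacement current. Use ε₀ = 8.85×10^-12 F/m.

E = V/d so dE/dt = (dV/dt)/d = 6.338×10^5 V/(m·s), and I_d = ε₀ A dE/dt = (8.85×10^-12)(7.359×10^-3)(6.338×10^5) = 4.13×10^-8 A.

4.13×10^-8 A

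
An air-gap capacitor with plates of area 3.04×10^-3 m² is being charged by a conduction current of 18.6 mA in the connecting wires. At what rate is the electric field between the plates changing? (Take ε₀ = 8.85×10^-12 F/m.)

6.91×10^11 V/(m·s)

By continuity, I_d in the gap equals the 18.6 mA flowing in the wire.
Since I_d = ε₀ A dE/dt, dE/dt = I_d/(ε₀A) = (0.0186)/((8.85×10^-12)(3.04×10^-3)) = 6.91×10^11 V/(m·s).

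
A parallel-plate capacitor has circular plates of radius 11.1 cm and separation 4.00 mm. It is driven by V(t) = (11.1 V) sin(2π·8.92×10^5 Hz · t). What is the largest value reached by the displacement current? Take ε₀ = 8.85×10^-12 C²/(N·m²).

5.33×10^-3 A

The displacement current equals the conduction current C dV/dt, which peaks at C V₀ ω.
With C = ε₀A/d = (8.85×10^-12)(0.03871)/(4.00×10^-3) = 8.565×10^-11 F and ω = 2πf = 5.605×10^6 rad/s, I_d,max = (8.565×10^-11)(11.1)(5.605×10^6) = 5.33×10^-3 A.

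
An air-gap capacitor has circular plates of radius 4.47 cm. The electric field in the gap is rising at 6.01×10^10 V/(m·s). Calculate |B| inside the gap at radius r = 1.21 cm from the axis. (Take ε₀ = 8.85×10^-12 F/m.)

Through the whole plate area (πR² = 6.277×10^-3 m²), I_d = ε₀ πR² dE/dt = 3.339×10^-3 A.
An Ampèrian loop of radius r encloses a fraction (r/R)² of I_d. Then B·2πr = μ₀ I_d (r/R)², giving B = μ₀ I_d r/(2πR²) = 4.04×10^-9 T.

4.04×10^-9 T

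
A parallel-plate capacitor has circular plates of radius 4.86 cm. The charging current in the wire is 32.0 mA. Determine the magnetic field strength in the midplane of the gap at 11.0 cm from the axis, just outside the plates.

5.82×10^-8 T

Between the plates the displacement current equals the wire current: I_d = 32.0 mA = 0.0320 A.
Outside the plates the loop encloses all of I_d, so B·2πr = μ₀ I_d and B = 5.82×10^-8 T.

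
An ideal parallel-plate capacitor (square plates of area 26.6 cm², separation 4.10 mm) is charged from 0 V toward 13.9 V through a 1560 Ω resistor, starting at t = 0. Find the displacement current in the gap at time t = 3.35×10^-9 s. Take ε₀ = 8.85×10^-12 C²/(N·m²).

6.13×10^-3 A

C = ε₀A/d = (8.85×10^-12)(2.66×10^-3)/(4.10×10^-3) = 5.742×10^-12 F and τ = RC = 8.958×10^-9 s. I_d in the gap equals the RC charging current.
I_d(t) = (V₀/R) e^(−t/τ) = 8.910×10^-3 · e^(−0.3740) = 6.13×10^-3 A.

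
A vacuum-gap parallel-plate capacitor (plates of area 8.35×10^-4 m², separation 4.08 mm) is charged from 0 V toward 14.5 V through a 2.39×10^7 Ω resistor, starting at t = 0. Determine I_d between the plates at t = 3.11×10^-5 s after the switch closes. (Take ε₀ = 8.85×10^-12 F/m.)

C = ε₀A/d = (8.85×10^-12)(8.35×10^-4)/(4.08×10^-3) = 1.811×10^-12 F, so τ = RC = 4.328×10^-5 s.
The conduction current is I(t) = (V₀/R) e^(−t/τ), and the displacement current between the plates equals it.
t/τ = 0.7186; I_d = (14.5/2.39×10^7) · e^(−0.7186) = (6.067×10^-7)(0.4874) = 2.96×10^-7 A.

2.96×10^-7 A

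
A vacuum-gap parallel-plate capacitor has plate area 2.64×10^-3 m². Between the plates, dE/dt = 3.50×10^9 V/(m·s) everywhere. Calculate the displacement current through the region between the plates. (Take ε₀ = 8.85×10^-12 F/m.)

The displacement current is ε₀ times dΦ_E/dt = ε₀ A dE/dt = (8.85×10^-12)(2.64×10^-3)(3.50×10^9) = 8.18×10^-5 A.

8.18×10^-5 A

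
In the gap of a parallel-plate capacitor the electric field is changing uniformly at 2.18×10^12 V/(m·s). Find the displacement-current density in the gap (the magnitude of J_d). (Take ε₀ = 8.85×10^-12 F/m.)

19.3 A/m²

The displacement-current density is ε₀ ∂E/∂t = (8.85×10^-12)(2.18×10^12) = 19.3 A/m².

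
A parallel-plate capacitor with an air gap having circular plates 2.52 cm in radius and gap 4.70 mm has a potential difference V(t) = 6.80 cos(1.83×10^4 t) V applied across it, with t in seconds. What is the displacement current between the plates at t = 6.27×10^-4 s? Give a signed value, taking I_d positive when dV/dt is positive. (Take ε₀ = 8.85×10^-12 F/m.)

dV/dt = (6.80)(1.83×10^4)·−sin(11.4741) = 1.105×10^5 V/s.
I_d = C dV/dt with C = ε₀A/d = (8.85×10^-12)(1.995×10^-3)/(4.70×10^-3) = 3.757×10^-12 F, so I_d = (3.757×10^-12)(1.105×10^5) = 4.15×10^-7 A.

4.15×10^-7 A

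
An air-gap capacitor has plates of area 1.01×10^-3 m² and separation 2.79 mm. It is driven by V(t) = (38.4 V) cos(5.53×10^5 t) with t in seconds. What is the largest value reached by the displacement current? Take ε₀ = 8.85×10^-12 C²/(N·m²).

6.80×10^-5 A

The displacement current equals the conduction current C dV/dt, which peaks at C V₀ ω.
With C = ε₀A/d = (8.85×10^-12)(1.01×10^-3)/(2.79×10^-3) = 3.204×10^-12 F and ω = 5.53×10^5 rad/s, I_d,max = (3.204×10^-12)(38.4)(5.53×10^5) = 6.80×10^-5 A.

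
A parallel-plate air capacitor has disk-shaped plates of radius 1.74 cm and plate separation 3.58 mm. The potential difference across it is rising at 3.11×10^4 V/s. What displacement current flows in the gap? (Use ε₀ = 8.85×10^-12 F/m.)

C = ε₀A/d = (8.85×10^-12)(9.511×10^-4)/(3.58×10^-3) = 2.351×10^-12 F.
I_d = C dV/dt = (2.351×10^-12)(3.11×10^4) = 7.31×10^-8 A.

7.31×10^-8 A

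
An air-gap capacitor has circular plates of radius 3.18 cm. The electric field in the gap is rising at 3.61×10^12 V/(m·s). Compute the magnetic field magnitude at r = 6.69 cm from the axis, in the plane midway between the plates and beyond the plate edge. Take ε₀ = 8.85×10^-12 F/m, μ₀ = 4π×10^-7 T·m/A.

3.03×10^-7 T

Through the whole plate area (πR² = 3.177×10^-3 m²), I_d = ε₀ πR² dE/dt = 0.1015 A.
For r ≥ R the full I_d is enclosed: B = μ₀ I_d/(2πr) = (4π×10^-7)(0.1015)/(2π·0.0669) = 3.03×10^-7 T.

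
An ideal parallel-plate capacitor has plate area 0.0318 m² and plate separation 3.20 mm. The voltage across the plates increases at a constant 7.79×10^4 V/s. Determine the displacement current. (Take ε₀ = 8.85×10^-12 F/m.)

6.85×10^-6 A

E = V/d so dE/dt = (dV/dt)/d = 2.434×10^7 V/(m·s), and I_d = ε₀ A dE/dt = (8.85×10^-12)(0.0318)(2.434×10^7) = 6.85×10^-6 A.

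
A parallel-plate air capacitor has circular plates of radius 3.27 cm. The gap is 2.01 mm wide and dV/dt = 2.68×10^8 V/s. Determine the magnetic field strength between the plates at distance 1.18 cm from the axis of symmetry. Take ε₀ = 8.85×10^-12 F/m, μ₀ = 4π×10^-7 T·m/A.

I_d = C dV/dt with C = ε₀πR²/d = 1.479×10^-11 F, so I_d = (1.479×10^-11)(2.68×10^8) = 3.964×10^-3 A.
∮B·dl = μ₀ I_d,enc with I_d,enc = I_d r²/R² = 5.162×10^-4 A; so B = μ₀ I_d,enc/(2πr) = 8.75×10^-9 T.

8.75×10^-9 T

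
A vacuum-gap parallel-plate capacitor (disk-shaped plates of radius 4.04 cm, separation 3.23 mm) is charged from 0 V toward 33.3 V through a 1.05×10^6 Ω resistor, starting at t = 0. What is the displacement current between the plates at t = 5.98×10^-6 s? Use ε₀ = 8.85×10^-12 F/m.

2.11×10^-5 A

C = ε₀A/d = (8.85×10^-12)(5.128×10^-3)/(3.23×10^-3) = 1.405×10^-11 F and τ = RC = 1.475×10^-5 s. I_d in the gap equals the RC charging current.
I_d(t) = (V₀/R) e^(−t/τ) = 3.171×10^-5 · e^(−0.4054) = 2.11×10^-5 A.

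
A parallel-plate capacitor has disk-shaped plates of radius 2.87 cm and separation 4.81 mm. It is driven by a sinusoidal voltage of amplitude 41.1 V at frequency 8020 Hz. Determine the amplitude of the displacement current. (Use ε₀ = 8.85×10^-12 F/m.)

C = ε₀A/d = (8.85×10^-12)(2.588×10^-3)/(4.81×10^-3) = 4.762×10^-12 F; ω = 2πf = 5.039×10^4 rad/s.
I_d = C dV/dt, so |I_d|_max = C V₀ ω = (4.762×10^-12)(41.1)(5.039×10^4) = 9.86×10^-6 A.

9.86×10^-6 A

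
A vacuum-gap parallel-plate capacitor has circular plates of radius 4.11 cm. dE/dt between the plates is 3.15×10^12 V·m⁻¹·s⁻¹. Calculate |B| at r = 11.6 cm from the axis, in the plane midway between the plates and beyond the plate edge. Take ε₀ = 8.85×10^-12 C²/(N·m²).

2.55×10^-7 T

Total displacement current: I_d = ε₀(πR²)(dE/dt) = (8.85×10^-12)(5.307×10^-3)(3.15×10^12) = 0.1479 A.
For r ≥ R the full I_d is enclosed: B = μ₀ I_d/(2πr) = (4π×10^-7)(0.1479)/(2π·0.116) = 2.55×10^-7 T.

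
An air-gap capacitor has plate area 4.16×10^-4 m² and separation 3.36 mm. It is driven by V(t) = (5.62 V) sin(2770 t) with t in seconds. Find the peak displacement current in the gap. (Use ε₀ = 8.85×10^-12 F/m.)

(dE/dt)_max = V₀ω/d = 4.633×10^6 V/(m·s); ω = 2770 rad/s.
I_d,max = ε₀ A (dE/dt)_max = (8.85×10^-12)(4.16×10^-4)(4.633×10^6) = 1.71×10^-8 A.

1.71×10^-8 A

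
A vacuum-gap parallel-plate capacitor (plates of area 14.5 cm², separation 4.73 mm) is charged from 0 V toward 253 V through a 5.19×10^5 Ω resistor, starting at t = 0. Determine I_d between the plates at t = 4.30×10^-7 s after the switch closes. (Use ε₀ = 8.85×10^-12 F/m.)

C = ε₀A/d = (8.85×10^-12)(1.45×10^-3)/(4.73×10^-3) = 2.713×10^-12 F and τ = RC = 1.408×10^-6 s. I_d in the gap equals the RC charging current.
I_d(t) = (V₀/R) e^(−t/τ) = 4.875×10^-4 · e^(−0.3054) = 3.59×10^-4 A.

3.59×10^-4 A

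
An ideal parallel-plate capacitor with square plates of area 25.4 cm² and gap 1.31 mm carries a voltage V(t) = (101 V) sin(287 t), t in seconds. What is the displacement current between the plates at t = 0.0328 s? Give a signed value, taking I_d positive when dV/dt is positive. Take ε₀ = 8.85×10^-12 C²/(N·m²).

dV/dt = (101)(287)·cos(9.4136) = -2.899×10^4 V/s.
I_d = C dV/dt with C = ε₀A/d = (8.85×10^-12)(2.54×10^-3)/(1.31×10^-3) = 1.716×10^-11 F, so I_d = (1.716×10^-11)(-2.899×10^4) = -4.97×10^-7 A.

-4.97×10^-7 A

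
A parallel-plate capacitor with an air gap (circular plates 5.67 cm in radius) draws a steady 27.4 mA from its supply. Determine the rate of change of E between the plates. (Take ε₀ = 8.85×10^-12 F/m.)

By continuity, I_d in the gap equals the 27.4 mA flowing in the wire.
Since I_d = ε₀ A dE/dt, dE/dt = I_d/(ε₀A) = (0.0274)/((8.85×10^-12)(0.01010)) = 3.07×10^11 V/(m·s).

3.07×10^11 V/(m·s)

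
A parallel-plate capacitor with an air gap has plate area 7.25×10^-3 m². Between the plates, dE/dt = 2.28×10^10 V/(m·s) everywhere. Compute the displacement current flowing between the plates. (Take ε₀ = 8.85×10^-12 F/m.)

The displacement current is ε₀ times dΦ_E/dt = ε₀ A dE/dt = (8.85×10^-12)(7.25×10^-3)(2.28×10^10) = 1.46×10^-3 A.

1.46×10^-3 A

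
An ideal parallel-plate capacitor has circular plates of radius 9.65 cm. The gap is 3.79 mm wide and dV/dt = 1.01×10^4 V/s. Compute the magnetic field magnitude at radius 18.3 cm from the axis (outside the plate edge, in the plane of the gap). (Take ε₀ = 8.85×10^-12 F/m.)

With E = V/d, dE/dt = 2.665×10^6 V/(m·s) and πR² = 0.02926 m², giving I_d = ε₀ πR² dE/dt = 6.901×10^-7 A.
With r > R the enclosed displacement current is the full I_d; B = μ₀ I_d / (2πr) = 7.54×10^-13 T.

7.54×10^-13 T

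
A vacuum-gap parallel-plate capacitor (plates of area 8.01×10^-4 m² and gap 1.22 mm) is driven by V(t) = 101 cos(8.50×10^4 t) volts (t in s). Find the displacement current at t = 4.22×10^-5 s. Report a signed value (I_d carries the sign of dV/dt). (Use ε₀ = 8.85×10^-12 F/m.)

2.15×10^-5 A

dV/dt = (101)(8.50×10^4)·−sin(3.587) = 3.699×10^6 V/s.
I_d = C dV/dt with C = ε₀A/d = (8.85×10^-12)(8.01×10^-4)/(1.22×10^-3) = 5.811×10^-12 F, so I_d = (5.811×10^-12)(3.699×10^6) = 2.15×10^-5 A.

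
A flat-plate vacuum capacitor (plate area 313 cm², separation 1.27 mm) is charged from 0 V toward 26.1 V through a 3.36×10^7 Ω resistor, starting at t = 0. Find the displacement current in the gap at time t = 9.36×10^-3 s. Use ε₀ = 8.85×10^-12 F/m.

C = ε₀A/d = (8.85×10^-12)(0.0313)/(1.27×10^-3) = 2.181×10^-10 F and τ = RC = 7.328×10^-3 s. I_d in the gap equals the RC charging current.
I_d(t) = (V₀/R) e^(−t/τ) = 7.768×10^-7 · e^(−1.277) = 2.17×10^-7 A.

2.17×10^-7 A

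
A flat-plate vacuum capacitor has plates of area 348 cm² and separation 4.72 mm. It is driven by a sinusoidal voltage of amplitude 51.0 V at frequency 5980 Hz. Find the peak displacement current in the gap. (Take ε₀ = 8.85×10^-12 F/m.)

1.25×10^-4 A

(dE/dt)_max = V₀ω/d = 4.059×10^8 V/(m·s); ω = 2πf = 3.757×10^4 rad/s.
I_d,max = ε₀ A (dE/dt)_max = (8.85×10^-12)(0.0348)(4.059×10^8) = 1.25×10^-4 A.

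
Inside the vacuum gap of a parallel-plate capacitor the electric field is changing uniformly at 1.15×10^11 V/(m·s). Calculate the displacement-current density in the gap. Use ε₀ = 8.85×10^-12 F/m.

1.02 A/m²

J_d = ε₀ dE/dt = (8.85×10^-12)(1.15×10^11) = 1.02 A/m².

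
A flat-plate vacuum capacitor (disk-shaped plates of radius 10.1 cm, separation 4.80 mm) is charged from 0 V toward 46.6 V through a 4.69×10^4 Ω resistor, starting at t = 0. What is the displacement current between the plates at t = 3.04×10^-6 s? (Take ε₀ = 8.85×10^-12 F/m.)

3.32×10^-4 A

With C = ε₀A/d = (8.85×10^-12)(0.03205)/(4.80×10^-3) = 5.909×10^-11 F, the time constant is τ = RC = 2.771×10^-6 s, so t/τ = 1.097 and e^(−t/τ) = 0.3339.
I_d = I_cond = (V₀/R) e^(−t/τ) = (9.936×10^-4)(0.3339) = 3.32×10^-4 A.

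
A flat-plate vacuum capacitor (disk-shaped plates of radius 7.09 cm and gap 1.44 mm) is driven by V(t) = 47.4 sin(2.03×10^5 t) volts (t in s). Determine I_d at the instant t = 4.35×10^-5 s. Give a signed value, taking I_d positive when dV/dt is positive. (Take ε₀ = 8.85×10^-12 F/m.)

dV/dt = (47.4)(2.03×10^5)·cos(8.8305) = -7.973×10^6 V/s.
I_d = C dV/dt with C = ε₀A/d = (8.85×10^-12)(0.01579)/(1.44×10^-3) = 9.704×10^-11 F, so I_d = (9.704×10^-11)(-7.973×10^6) = -7.74×10^-4 A.

-7.74×10^-4 A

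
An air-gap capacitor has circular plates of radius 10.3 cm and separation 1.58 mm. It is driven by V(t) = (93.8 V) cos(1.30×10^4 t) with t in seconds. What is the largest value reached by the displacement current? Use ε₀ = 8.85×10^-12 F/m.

C = ε₀A/d = (8.85×10^-12)(0.03333)/(1.58×10^-3) = 1.867×10^-10 F; ω = 1.30×10^4 rad/s.
I_d = C dV/dt, so |I_d|_max = C V₀ ω = (1.867×10^-10)(93.8)(1.30×10^4) = 2.28×10^-4 A.

2.28×10^-4 A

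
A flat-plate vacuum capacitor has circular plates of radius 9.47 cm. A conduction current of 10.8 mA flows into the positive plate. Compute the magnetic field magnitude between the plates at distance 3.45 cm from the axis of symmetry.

8.31×10^-9 T

No conduction current crosses the gap, so I_d there equals the 0.0108 A in the leads.
An Ampèrian loop of radius r encloses a fraction (r/R)² of I_d. Then B·2πr = μ₀ I_d (r/R)², giving B = μ₀ I_d r/(2πR²) = 8.31×10^-9 T.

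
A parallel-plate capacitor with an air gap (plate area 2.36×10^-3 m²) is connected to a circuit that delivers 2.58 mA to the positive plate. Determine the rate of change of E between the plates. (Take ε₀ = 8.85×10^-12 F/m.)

By continuity, I_d in the gap equals the 2.58 mA flowing in the wire.
Inverting I_d = ε₀ A dE/dt gives dE/dt = 2.58×10^-3 / (8.85×10^-12 · 2.36×10^-3) = 1.24×10^11 V/(m·s).

1.24×10^11 V/(m·s)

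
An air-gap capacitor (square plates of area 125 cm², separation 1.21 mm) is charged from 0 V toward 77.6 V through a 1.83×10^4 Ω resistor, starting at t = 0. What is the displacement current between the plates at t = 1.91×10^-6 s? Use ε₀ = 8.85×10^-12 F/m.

1.35×10^-3 A

C = ε₀A/d = (8.85×10^-12)(0.0125)/(1.21×10^-3) = 9.143×10^-11 F, so τ = RC = 1.673×10^-6 s.
The conduction current is I(t) = (V₀/R) e^(−t/τ), and the displacement current between the plates equals it.
t/τ = 1.142; I_d = (77.6/1.83×10^4) · e^(−1.142) = (4.240×10^-3)(0.3192) = 1.35×10^-3 A.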